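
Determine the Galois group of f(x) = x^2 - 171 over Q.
Gal(K/Q) = Z/2Z (cyclic of order 2)

x^2 - 171 is irreducible over Q since 171 is not a rational square. The splitting field Q(sqrt(171)) has degree 2 over Q, and its unique nontrivial automorphism is sqrt(171) ↦ -sqrt(171). Hence Gal(Q(sqrt(171))/Q) = Z/2Z.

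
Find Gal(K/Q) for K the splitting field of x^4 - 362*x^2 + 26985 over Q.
Gal(K/Q) = V_4 (Klein four-group, Z/2Z × Z/2Z)

f factors as (x^2 - 105)(x^2 - 257), so the splitting field is K = Q(sqrt(105), sqrt(257)). The elements 105, 257, 26985 are all non-squares in Q, so sqrt(105) and sqrt(257) generate independent quadratic extensions. Thus [K:Q] = 4 and Gal(K/Q) is generated by the two order-2 automorphisms sqrt(105) ↦ -sqrt(105) and sqrt(257) ↦ -sqrt(257), giving V_4.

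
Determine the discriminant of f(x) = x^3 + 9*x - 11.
Δ = -6183

For a depressed cubic x^3 + p x + q the discriminant is Δ = -4 p^3 - 27 q^2 = -4*(9)^3 - 27*(-11)^2 = -2916 - 3267 = -6183.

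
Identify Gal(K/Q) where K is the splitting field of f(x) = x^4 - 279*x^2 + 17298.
Gal(K/Q) = V_4 (Klein four-group, Z/2Z × Z/2Z)

f factors as (x^2 - 93)(x^2 - 186), so the splitting field is K = Q(sqrt(93), sqrt(186)). The elements 93, 186, 17298 are all non-squares in Q, so sqrt(93) and sqrt(186) generate independent quadratic extensions. Thus [K:Q] = 4 and Gal(K/Q) is generated by the two order-2 automorphisms sqrt(93) ↦ -sqrt(93) and sqrt(186) ↦ -sqrt(186), giving V_4.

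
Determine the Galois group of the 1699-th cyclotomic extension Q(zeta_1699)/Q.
|Gal(Q(zeta_1699)/Q)| = phi(1699) = 1698; group ≅ (Z/1699Z)^* ≅ Z/1698Z

The n-th cyclotomic polynomial Φ_1699(x) is the minimal polynomial of zeta_1699 over Q and has degree phi(1699) = 1698. So Q(zeta_1699) is a degree-1698 Galois extension with Galois group (Z/1699Z)^*. (Z/1699Z)^* is cyclic since 1699 is an odd prime power (or 4). Hence Gal(Q(zeta_1699)/Q) ≅ Z/1698Z.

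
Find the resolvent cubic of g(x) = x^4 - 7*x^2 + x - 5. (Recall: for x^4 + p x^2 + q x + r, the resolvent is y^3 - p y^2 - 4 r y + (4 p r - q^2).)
h(y) = y^3 + 7*y^2 + 20*y + 139

Identify coefficients: p = -7, q = 1, r = -5.
Plug into h(y) = y^3 - p y^2 - 4 r y + (4 p r - q^2):
  h(y) = y^3 - (-7) y^2 - 4*(-5) y + (4*(-7)*(-5) - (1)^2)
       = y^3 + (7) y^2 + (20) y + (139).
Simplifying: h(y) = y^3 + 7*y^2 + 20*y + 139.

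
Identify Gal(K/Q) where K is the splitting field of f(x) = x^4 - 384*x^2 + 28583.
Gal(K/Q) = V_4 (Klein four-group, Z/2Z × Z/2Z)

f factors as (x^2 - 283)(x^2 - 101), so the splitting field is K = Q(sqrt(283), sqrt(101)). The elements 283, 101, 28583 are all non-squares in Q, so sqrt(283) and sqrt(101) generate independent quadratic extensions. Thus [K:Q] = 4 and Gal(K/Q) is generated by the two order-2 automorphisms sqrt(283) ↦ -sqrt(283) and sqrt(101) ↦ -sqrt(101), giving V_4.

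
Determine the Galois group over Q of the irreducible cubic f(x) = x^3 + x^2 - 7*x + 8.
Gal(K/Q) = S_3 (symmetric group of order 6)

Compute the discriminant of x^3 + (1)*x^2 + (-7)*x + (8): Δ = -1347. Since Δ is not a rational square, the Galois group is not contained in A_3; it must be the full S_3 (irreducibility of the cubic rules out anything smaller).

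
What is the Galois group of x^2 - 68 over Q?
Gal(K/Q) = Z/2Z (cyclic of order 2)

x^2 - 68 is irreducible over Q since 68 is not a rational square. The splitting field Q(sqrt(68)) has degree 2 over Q, and its unique nontrivial automorphism is sqrt(68) ↦ -sqrt(68). Hence Gal(Q(sqrt(68))/Q) = Z/2Z.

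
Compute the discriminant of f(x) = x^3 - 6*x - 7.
Δ = -459

For a depressed cubic x^3 + p x + q the discriminant is Δ = -4 p^3 - 27 q^2 = -4*(-6)^3 - 27*(-7)^2 = 864 - 1323 = -459.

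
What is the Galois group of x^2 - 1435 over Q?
Gal(K/Q) = Z/2Z (cyclic of order 2)

x^2 - 1435 is irreducible over Q since 1435 is not a rational square. The splitting field Q(sqrt(1435)) has degree 2 over Q, and its unique nontrivial automorphism is sqrt(1435) ↦ -sqrt(1435). Hence Gal(Q(sqrt(1435))/Q) = Z/2Z.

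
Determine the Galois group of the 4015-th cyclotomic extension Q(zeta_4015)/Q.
|Gal(Q(zeta_4015)/Q)| = phi(4015) = 2880; group ≅ (Z/4015Z)^* ≅ Z/4Z × Z/10Z × Z/72Z

The n-th cyclotomic polynomial Φ_4015(x) is the minimal polynomial of zeta_4015 over Q and has degree phi(4015) = 2880. So Q(zeta_4015) is a degree-2880 Galois extension with Galois group (Z/4015Z)^*. By CRT, (Z/4015Z)^* ≅ (Z/5Z)^* × (Z/11Z)^* × (Z/73Z)^*. Each prime-power unit group is (Z/5Z)^* ≅ Z/4Z; (Z/11Z)^* ≅ Z/10Z; (Z/73Z)^* ≅ Z/72Z. Hence Gal(Q(zeta_4015)/Q) ≅ Z/4Z × Z/10Z × Z/72Z.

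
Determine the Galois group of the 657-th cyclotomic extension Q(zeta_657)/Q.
|Gal(Q(zeta_657)/Q)| = phi(657) = 432; group ≅ (Z/657Z)^* ≅ Z/6Z × Z/72Z

The n-th cyclotomic polynomial Φ_657(x) is the minimal polynomial of zeta_657 over Q and has degree phi(657) = 432. So Q(zeta_657) is a degree-432 Galois extension with Galois group (Z/657Z)^*. By CRT, (Z/657Z)^* ≅ (Z/9Z)^* × (Z/73Z)^*. Each prime-power unit group is (Z/9Z)^* ≅ Z/6Z; (Z/73Z)^* ≅ Z/72Z. Hence Gal(Q(zeta_657)/Q) ≅ Z/6Z × Z/72Z.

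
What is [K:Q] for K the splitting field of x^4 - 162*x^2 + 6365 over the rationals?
[K:Q] = 4

f factors as (x^2 - 95)(x^2 - 67); the splitting field is K = Q(sqrt(95), sqrt(67)). Since 95, 67, and 6365 are all non-squares in Q, the three subfields Q(sqrt(95)), Q(sqrt(67)), Q(sqrt(6365)) are distinct degree-2 extensions, so [K:Q] = 4 (Klein four Galois group).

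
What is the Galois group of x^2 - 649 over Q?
Gal(K/Q) = Z/2Z (cyclic of order 2)

x^2 - 649 is irreducible over Q since 649 is not a rational square. The splitting field Q(sqrt(649)) has degree 2 over Q, and its unique nontrivial automorphism is sqrt(649) ↦ -sqrt(649). Hence Gal(Q(sqrt(649))/Q) = Z/2Z.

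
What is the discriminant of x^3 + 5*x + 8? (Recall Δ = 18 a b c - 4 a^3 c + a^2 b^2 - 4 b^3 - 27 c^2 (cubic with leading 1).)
Δ = -2228

For x^3 + a x^2 + b x + c the discriminant is Δ = 18 a b c - 4 a^3 c + a^2 b^2 - 4 b^3 - 27 c^2.
Plug a = 0, b = 5, c = 8:
  18*(0)*(5)*(8) - 4*(0)^3*(8) + (0)^2*(5)^2 - 4*(5)^3 - 27*(8)^2
  = 0 + (0) + 0 + (-500) + (-1728)
  = -2228.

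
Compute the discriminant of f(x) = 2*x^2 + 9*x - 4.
Δ = 113

For a quadratic a x^2 + b x + c the discriminant is Δ = b^2 - 4ac = (9)^2 - 4*(2)*(-4) = 81 - (-32) = 113.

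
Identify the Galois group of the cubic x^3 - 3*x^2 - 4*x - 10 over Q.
Gal(K/Q) = S_3 (symmetric group of order 6)

Compute the discriminant of x^3 + (-3)*x^2 + (-4)*x + (-10): Δ = -5540. Since Δ is not a rational square, the Galois group is not contained in A_3; it must be the full S_3 (irreducibility of the cubic rules out anything smaller).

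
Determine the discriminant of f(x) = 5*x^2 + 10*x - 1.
Δ = 120

For a quadratic a x^2 + b x + c the discriminant is Δ = b^2 - 4ac = (10)^2 - 4*(5)*(-1) = 100 - (-20) = 120.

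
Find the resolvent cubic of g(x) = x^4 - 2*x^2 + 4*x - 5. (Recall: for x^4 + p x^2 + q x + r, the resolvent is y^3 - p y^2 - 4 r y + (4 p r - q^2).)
h(y) = y^3 + 2*y^2 + 20*y + 24

Identify coefficients: p = -2, q = 4, r = -5.
Plug into h(y) = y^3 - p y^2 - 4 r y + (4 p r - q^2):
  h(y) = y^3 - (-2) y^2 - 4*(-5) y + (4*(-2)*(-5) - (4)^2)
       = y^3 + (2) y^2 + (20) y + (24).
Simplifying: h(y) = y^3 + 2*y^2 + 20*y + 24.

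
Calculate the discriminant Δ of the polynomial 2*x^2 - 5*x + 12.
Δ = -71

For a quadratic a x^2 + b x + c the discriminant is Δ = b^2 - 4ac = (-5)^2 - 4*(2)*(12) = 25 - (96) = -71.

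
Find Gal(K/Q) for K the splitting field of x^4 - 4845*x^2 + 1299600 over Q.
Gal(K/Q) = Z/2Z (cyclic of order 2)

f factors as (x^2 - 4560)(x^2 - 285), so the splitting field is K = Q(sqrt(4560), sqrt(285)). The squarefree part of 4560 is 285 and the squarefree part of 285 is also 285, so sqrt(4560) and sqrt(285) are both rational multiples of sqrt(285). Hence Q(sqrt(4560)) = Q(sqrt(285)) = Q(sqrt(285)), and the splitting field collapses to a single degree-2 extension with Galois group Z/2Z.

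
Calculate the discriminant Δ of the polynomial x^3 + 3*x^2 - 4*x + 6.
Δ = -2516

For x^3 + a x^2 + b x + c the discriminant is Δ = 18 a b c - 4 a^3 c + a^2 b^2 - 4 b^3 - 27 c^2.
Plug a = 3, b = -4, c = 6:
  18*(3)*(-4)*(6) - 4*(3)^3*(6) + (3)^2*(-4)^2 - 4*(-4)^3 - 27*(6)^2
  = -1296 + (-648) + 144 + (256) + (-972)
  = -2516.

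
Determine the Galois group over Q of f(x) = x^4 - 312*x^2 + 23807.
Gal(K/Q) = V_4 (Klein four-group, Z/2Z × Z/2Z)

f factors as (x^2 - 179)(x^2 - 133), so the splitting field is K = Q(sqrt(179), sqrt(133)). The elements 179, 133, 23807 are all non-squares in Q, so sqrt(179) and sqrt(133) generate independent quadratic extensions. Thus [K:Q] = 4 and Gal(K/Q) is generated by the two order-2 automorphisms sqrt(179) ↦ -sqrt(179) and sqrt(133) ↦ -sqrt(133), giving V_4.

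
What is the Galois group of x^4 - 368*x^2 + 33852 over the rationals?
Gal(K/Q) = V_4 (Klein four-group, Z/2Z × Z/2Z)

f factors as (x^2 - 182)(x^2 - 186), so the splitting field is K = Q(sqrt(182), sqrt(186)). The elements 182, 186, 33852 are all non-squares in Q, so sqrt(182) and sqrt(186) generate independent quadratic extensions. Thus [K:Q] = 4 and Gal(K/Q) is generated by the two order-2 automorphisms sqrt(182) ↦ -sqrt(182) and sqrt(186) ↦ -sqrt(186), giving V_4.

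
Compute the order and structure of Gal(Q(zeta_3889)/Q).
|Gal(Q(zeta_3889)/Q)| = phi(3889) = 3888; group ≅ (Z/3889Z)^* ≅ Z/3888Z

The n-th cyclotomic polynomial Φ_3889(x) is the minimal polynomial of zeta_3889 over Q and has degree phi(3889) = 3888. So Q(zeta_3889) is a degree-3888 Galois extension with Galois group (Z/3889Z)^*. (Z/3889Z)^* is cyclic since 3889 is an odd prime power (or 4). Hence Gal(Q(zeta_3889)/Q) ≅ Z/3888Z.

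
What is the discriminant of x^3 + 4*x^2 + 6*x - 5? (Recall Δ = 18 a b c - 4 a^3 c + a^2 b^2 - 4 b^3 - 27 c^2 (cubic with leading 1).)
Δ = -1843

For x^3 + a x^2 + b x + c the discriminant is Δ = 18 a b c - 4 a^3 c + a^2 b^2 - 4 b^3 - 27 c^2.
Plug a = 4, b = 6, c = -5:
  18*(4)*(6)*(-5) - 4*(4)^3*(-5) + (4)^2*(6)^2 - 4*(6)^3 - 27*(-5)^2
  = -2160 + (1280) + 576 + (-864) + (-675)
  = -1843.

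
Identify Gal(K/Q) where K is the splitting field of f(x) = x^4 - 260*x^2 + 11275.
Gal(K/Q) = V_4 (Klein four-group, Z/2Z × Z/2Z)

f factors as (x^2 - 205)(x^2 - 55), so the splitting field is K = Q(sqrt(205), sqrt(55)). The elements 205, 55, 11275 are all non-squares in Q, so sqrt(205) and sqrt(55) generate independent quadratic extensions. Thus [K:Q] = 4 and Gal(K/Q) is generated by the two order-2 automorphisms sqrt(205) ↦ -sqrt(205) and sqrt(55) ↦ -sqrt(55), giving V_4.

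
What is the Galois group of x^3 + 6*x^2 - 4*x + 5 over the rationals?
Gal(K/Q) = S_3 (symmetric group of order 6)

Compute the discriminant of x^3 + (6)*x^2 + (-4)*x + (5): Δ = -6323. Since Δ is not a rational square, the Galois group is not contained in A_3; it must be the full S_3 (irreducibility of the cubic rules out anything smaller).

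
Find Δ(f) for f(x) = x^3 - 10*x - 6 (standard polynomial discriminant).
Δ = 3028

For a depressed cubic x^3 + p x + q the discriminant is Δ = -4 p^3 - 27 q^2 = -4*(-10)^3 - 27*(-6)^2 = 4000 - 972 = 3028.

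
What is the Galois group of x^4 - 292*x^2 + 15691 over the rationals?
Gal(K/Q) = V_4 (Klein four-group, Z/2Z × Z/2Z)

f factors as (x^2 - 71)(x^2 - 221), so the splitting field is K = Q(sqrt(71), sqrt(221)). The elements 71, 221, 15691 are all non-squares in Q, so sqrt(71) and sqrt(221) generate independent quadratic extensions. Thus [K:Q] = 4 and Gal(K/Q) is generated by the two order-2 automorphisms sqrt(71) ↦ -sqrt(71) and sqrt(221) ↦ -sqrt(221), giving V_4.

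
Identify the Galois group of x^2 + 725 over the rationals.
Gal(K/Q) = Z/2Z (cyclic of order 2)

x^2 + 725 is irreducible over Q since -725 is not a rational square. The splitting field Q(sqrt(-725)) has degree 2 over Q, and its unique nontrivial automorphism is sqrt(-725) ↦ -sqrt(-725). Hence Gal(Q(sqrt(-725))/Q) = Z/2Z.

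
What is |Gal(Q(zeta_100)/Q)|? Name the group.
|Gal(Q(zeta_100)/Q)| = phi(100) = 40; group ≅ (Z/100Z)^* ≅ Z/2Z × Z/20Z

The n-th cyclotomic polynomial Φ_100(x) is the minimal polynomial of zeta_100 over Q and has degree phi(100) = 40. So Q(zeta_100) is a degree-40 Galois extension with Galois group (Z/100Z)^*. By CRT, (Z/100Z)^* ≅ (Z/4Z)^* × (Z/25Z)^*. Each prime-power unit group is (Z/4Z)^* ≅ Z/2Z; (Z/25Z)^* ≅ Z/20Z. Hence Gal(Q(zeta_100)/Q) ≅ Z/2Z × Z/20Z.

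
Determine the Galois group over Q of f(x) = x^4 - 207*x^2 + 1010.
Gal(K/Q) = V_4 (Klein four-group, Z/2Z × Z/2Z)

f factors as (x^2 - 202)(x^2 - 5), so the splitting field is K = Q(sqrt(202), sqrt(5)). The elements 202, 5, 1010 are all non-squares in Q, so sqrt(202) and sqrt(5) generate independent quadratic extensions. Thus [K:Q] = 4 and Gal(K/Q) is generated by the two order-2 automorphisms sqrt(202) ↦ -sqrt(202) and sqrt(5) ↦ -sqrt(5), giving V_4.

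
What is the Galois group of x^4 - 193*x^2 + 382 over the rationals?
Gal(K/Q) = V_4 (Klein four-group, Z/2Z × Z/2Z)

f factors as (x^2 - 2)(x^2 - 191), so the splitting field is K = Q(sqrt(2), sqrt(191)). The elements 2, 191, 382 are all non-squares in Q, so sqrt(2) and sqrt(191) generate independent quadratic extensions. Thus [K:Q] = 4 and Gal(K/Q) is generated by the two order-2 automorphisms sqrt(2) ↦ -sqrt(2) and sqrt(191) ↦ -sqrt(191), giving V_4.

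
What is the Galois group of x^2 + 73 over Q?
Gal(K/Q) = Z/2Z (cyclic of order 2)

x^2 + 73 is irreducible over Q since -73 is not a rational square. The splitting field Q(sqrt(-73)) has degree 2 over Q, and its unique nontrivial automorphism is sqrt(-73) ↦ -sqrt(-73). Hence Gal(Q(sqrt(-73))/Q) = Z/2Z.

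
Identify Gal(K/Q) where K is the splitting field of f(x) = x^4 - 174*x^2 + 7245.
Gal(K/Q) = V_4 (Klein four-group, Z/2Z × Z/2Z)

f factors as (x^2 - 105)(x^2 - 69), so the splitting field is K = Q(sqrt(105), sqrt(69)). The elements 105, 69, 7245 are all non-squares in Q, so sqrt(105) and sqrt(69) generate independent quadratic extensions. Thus [K:Q] = 4 and Gal(K/Q) is generated by the two order-2 automorphisms sqrt(105) ↦ -sqrt(105) and sqrt(69) ↦ -sqrt(69), giving V_4.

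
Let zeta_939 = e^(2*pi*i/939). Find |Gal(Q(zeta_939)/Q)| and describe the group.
|Gal(Q(zeta_939)/Q)| = phi(939) = 624; group ≅ (Z/939Z)^* ≅ Z/2Z × Z/312Z

The n-th cyclotomic polynomial Φ_939(x) is the minimal polynomial of zeta_939 over Q and has degree phi(939) = 624. So Q(zeta_939) is a degree-624 Galois extension with Galois group (Z/939Z)^*. By CRT, (Z/939Z)^* ≅ (Z/3Z)^* × (Z/313Z)^*. Each prime-power unit group is (Z/3Z)^* ≅ Z/2Z; (Z/313Z)^* ≅ Z/312Z. Hence Gal(Q(zeta_939)/Q) ≅ Z/2Z × Z/312Z.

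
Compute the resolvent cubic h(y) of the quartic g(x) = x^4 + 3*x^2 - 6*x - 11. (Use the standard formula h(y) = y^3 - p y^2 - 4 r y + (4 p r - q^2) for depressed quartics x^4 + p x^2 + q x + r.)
h(y) = y^3 - 3*y^2 + 44*y - 168

Identify coefficients: p = 3, q = -6, r = -11.
Plug into h(y) = y^3 - p y^2 - 4 r y + (4 p r - q^2):
  h(y) = y^3 - (3) y^2 - 4*(-11) y + (4*(3)*(-11) - (-6)^2)
       = y^3 + (-3) y^2 + (44) y + (-168).
Simplifying: h(y) = y^3 - 3*y^2 + 44*y - 168.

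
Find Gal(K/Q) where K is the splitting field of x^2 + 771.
Gal(K/Q) = Z/2Z (cyclic of order 2)

x^2 + 771 is irreducible over Q since -771 is not a rational square. The splitting field Q(sqrt(-771)) has degree 2 over Q, and its unique nontrivial automorphism is sqrt(-771) ↦ -sqrt(-771). Hence Gal(Q(sqrt(-771))/Q) = Z/2Z.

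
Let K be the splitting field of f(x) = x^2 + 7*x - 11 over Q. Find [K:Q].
[K:Q] = 2

The discriminant of x^2 + (7)*x + (-11) is b^2 - 4c = 49 - (-44) = 93. Since 93 is not a perfect square in Q, the polynomial is irreducible over Q. Its two roots generate a degree-2 extension, so [K:Q] = 2.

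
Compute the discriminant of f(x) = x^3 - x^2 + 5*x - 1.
Δ = -416

For x^3 + a x^2 + b x + c the discriminant is Δ = 18 a b c - 4 a^3 c + a^2 b^2 - 4 b^3 - 27 c^2.
Plug a = -1, b = 5, c = -1:
  18*(-1)*(5)*(-1) - 4*(-1)^3*(-1) + (-1)^2*(5)^2 - 4*(5)^3 - 27*(-1)^2
  = 90 + (-4) + 25 + (-500) + (-27)
  = -416.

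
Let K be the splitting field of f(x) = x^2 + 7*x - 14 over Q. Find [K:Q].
[K:Q] = 2

The discriminant of x^2 + (7)*x + (-14) is b^2 - 4c = 49 - (-56) = 105. Since 105 is not a perfect square in Q, the polynomial is irreducible over Q. Its two roots generate a degree-2 extension, so [K:Q] = 2.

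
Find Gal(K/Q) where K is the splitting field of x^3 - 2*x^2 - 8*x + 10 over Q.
Gal(K/Q) = S_3 (symmetric group of order 6)

Compute the discriminant of x^3 + (-2)*x^2 + (-8)*x + (10): Δ = 2804. Since Δ is not a rational square, the Galois group is not contained in A_3; it must be the full S_3 (irreducibility of the cubic rules out anything smaller).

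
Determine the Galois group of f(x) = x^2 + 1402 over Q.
Gal(K/Q) = Z/2Z (cyclic of order 2)

x^2 + 1402 is irreducible over Q since -1402 is not a rational square. The splitting field Q(sqrt(-1402)) has degree 2 over Q, and its unique nontrivial automorphism is sqrt(-1402) ↦ -sqrt(-1402). Hence Gal(Q(sqrt(-1402))/Q) = Z/2Z.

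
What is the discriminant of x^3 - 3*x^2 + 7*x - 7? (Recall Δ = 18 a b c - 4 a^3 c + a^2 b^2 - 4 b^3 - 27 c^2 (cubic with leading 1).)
Δ = -364

For x^3 + a x^2 + b x + c the discriminant is Δ = 18 a b c - 4 a^3 c + a^2 b^2 - 4 b^3 - 27 c^2.
Plug a = -3, b = 7, c = -7:
  18*(-3)*(7)*(-7) - 4*(-3)^3*(-7) + (-3)^2*(7)^2 - 4*(7)^3 - 27*(-7)^2
  = 2646 + (-756) + 441 + (-1372) + (-1323)
  = -364.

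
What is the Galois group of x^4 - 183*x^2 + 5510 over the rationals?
Gal(K/Q) = V_4 (Klein four-group, Z/2Z × Z/2Z)

f factors as (x^2 - 145)(x^2 - 38), so the splitting field is K = Q(sqrt(145), sqrt(38)). The elements 145, 38, 5510 are all non-squares in Q, so sqrt(145) and sqrt(38) generate independent quadratic extensions. Thus [K:Q] = 4 and Gal(K/Q) is generated by the two order-2 automorphisms sqrt(145) ↦ -sqrt(145) and sqrt(38) ↦ -sqrt(38), giving V_4.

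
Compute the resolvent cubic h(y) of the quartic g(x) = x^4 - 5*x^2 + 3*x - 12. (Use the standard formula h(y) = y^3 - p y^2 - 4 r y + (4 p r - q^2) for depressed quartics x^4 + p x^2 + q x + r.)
h(y) = y^3 + 5*y^2 + 48*y + 231

Identify coefficients: p = -5, q = 3, r = -12.
Plug into h(y) = y^3 - p y^2 - 4 r y + (4 p r - q^2):
  h(y) = y^3 - (-5) y^2 - 4*(-12) y + (4*(-5)*(-12) - (3)^2)
       = y^3 + (5) y^2 + (48) y + (231).
Simplifying: h(y) = y^3 + 5*y^2 + 48*y + 231.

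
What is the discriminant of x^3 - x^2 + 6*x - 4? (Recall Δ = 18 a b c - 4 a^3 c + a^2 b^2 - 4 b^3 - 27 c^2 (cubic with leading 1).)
Δ = -844

For x^3 + a x^2 + b x + c the discriminant is Δ = 18 a b c - 4 a^3 c + a^2 b^2 - 4 b^3 - 27 c^2.
Plug a = -1, b = 6, c = -4:
  18*(-1)*(6)*(-4) - 4*(-1)^3*(-4) + (-1)^2*(6)^2 - 4*(6)^3 - 27*(-4)^2
  = 432 + (-16) + 36 + (-864) + (-432)
  = -844.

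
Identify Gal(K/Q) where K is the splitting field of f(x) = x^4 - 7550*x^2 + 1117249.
Gal(K/Q) = Z/2Z (cyclic of order 2)

f factors as (x^2 - 7399)(x^2 - 151), so the splitting field is K = Q(sqrt(7399), sqrt(151)). The squarefree part of 7399 is 151 and the squarefree part of 151 is also 151, so sqrt(7399) and sqrt(151) are both rational multiples of sqrt(151). Hence Q(sqrt(7399)) = Q(sqrt(151)) = Q(sqrt(151)), and the splitting field collapses to a single degree-2 extension with Galois group Z/2Z.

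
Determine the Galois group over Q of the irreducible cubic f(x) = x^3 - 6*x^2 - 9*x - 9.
Gal(K/Q) = S_3 (symmetric group of order 6)

Compute the discriminant of x^3 + (-6)*x^2 + (-9)*x + (-9): Δ = -12879. Since Δ is not a rational square, the Galois group is not contained in A_3; it must be the full S_3 (irreducibility of the cubic rules out anything smaller).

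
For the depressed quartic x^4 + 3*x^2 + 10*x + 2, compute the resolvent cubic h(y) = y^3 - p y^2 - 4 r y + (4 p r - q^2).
h(y) = y^3 - 3*y^2 - 8*y - 76

Identify coefficients: p = 3, q = 10, r = 2.
Plug into h(y) = y^3 - p y^2 - 4 r y + (4 p r - q^2):
  h(y) = y^3 - (3) y^2 - 4*(2) y + (4*(3)*(2) - (10)^2)
       = y^3 + (-3) y^2 + (-8) y + (-76).
Simplifying: h(y) = y^3 - 3*y^2 - 8*y - 76.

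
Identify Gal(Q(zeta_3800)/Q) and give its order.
|Gal(Q(zeta_3800)/Q)| = phi(3800) = 1440; group ≅ (Z/3800Z)^* ≅ Z/2Z × Z/2Z × Z/18Z × Z/20Z

The n-th cyclotomic polynomial Φ_3800(x) is the minimal polynomial of zeta_3800 over Q and has degree phi(3800) = 1440. So Q(zeta_3800) is a degree-1440 Galois extension with Galois group (Z/3800Z)^*. By CRT, (Z/3800Z)^* ≅ (Z/8Z)^* × (Z/25Z)^* × (Z/19Z)^*. Each prime-power unit group is (Z/8Z)^* ≅ Z/2Z × Z/2Z; (Z/25Z)^* ≅ Z/20Z; (Z/19Z)^* ≅ Z/18Z. Hence Gal(Q(zeta_3800)/Q) ≅ Z/2Z × Z/2Z × Z/18Z × Z/20Z.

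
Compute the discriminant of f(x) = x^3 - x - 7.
Δ = -1319

For a depressed cubic x^3 + p x + q the discriminant is Δ = -4 p^3 - 27 q^2 = -4*(-1)^3 - 27*(-7)^2 = 4 - 1323 = -1319.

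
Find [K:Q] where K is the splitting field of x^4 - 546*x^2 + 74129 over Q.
[K:Q] = 4

f factors as (x^2 - 253)(x^2 - 293); the splitting field is K = Q(sqrt(253), sqrt(293)). Since 253, 293, and 74129 are all non-squares in Q, the three subfields Q(sqrt(253)), Q(sqrt(293)), Q(sqrt(74129)) are distinct degree-2 extensions, so [K:Q] = 4 (Klein four Galois group).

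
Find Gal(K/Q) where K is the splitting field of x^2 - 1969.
Gal(K/Q) = Z/2Z (cyclic of order 2)

x^2 - 1969 is irreducible over Q since 1969 is not a rational square. The splitting field Q(sqrt(1969)) has degree 2 over Q, and its unique nontrivial automorphism is sqrt(1969) ↦ -sqrt(1969). Hence Gal(Q(sqrt(1969))/Q) = Z/2Z.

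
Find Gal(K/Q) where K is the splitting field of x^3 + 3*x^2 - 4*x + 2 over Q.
Gal(K/Q) = S_3 (symmetric group of order 6)

Compute the discriminant of x^3 + (3)*x^2 + (-4)*x + (2): Δ = -356. Since Δ is not a rational square, the Galois group is not contained in A_3; it must be the full S_3 (irreducibility of the cubic rules out anything smaller).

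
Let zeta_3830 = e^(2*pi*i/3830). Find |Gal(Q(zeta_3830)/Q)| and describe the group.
|Gal(Q(zeta_3830)/Q)| = phi(3830) = 1528; group ≅ (Z/3830Z)^* ≅ Z/4Z × Z/382Z

The n-th cyclotomic polynomial Φ_3830(x) is the minimal polynomial of zeta_3830 over Q and has degree phi(3830) = 1528. So Q(zeta_3830) is a degree-1528 Galois extension with Galois group (Z/3830Z)^*. By CRT, (Z/3830Z)^* ≅ (Z/2Z)^* × (Z/5Z)^* × (Z/383Z)^*. Each prime-power unit group is (Z/2Z)^* ≅ trivial group (order 1); (Z/5Z)^* ≅ Z/4Z; (Z/383Z)^* ≅ Z/382Z. Hence Gal(Q(zeta_3830)/Q) ≅ Z/4Z × Z/382Z.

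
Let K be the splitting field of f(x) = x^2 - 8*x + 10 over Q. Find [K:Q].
[K:Q] = 2

The discriminant of x^2 + (-8)*x + (10) is b^2 - 4c = 64 - (40) = 24. Since 24 is not a perfect square in Q, the polynomial is irreducible over Q. Its two roots generate a degree-2 extension, so [K:Q] = 2.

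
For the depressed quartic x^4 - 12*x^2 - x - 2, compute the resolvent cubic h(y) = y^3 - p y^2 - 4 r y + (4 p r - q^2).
h(y) = y^3 + 12*y^2 + 8*y + 95

Identify coefficients: p = -12, q = -1, r = -2.
Plug into h(y) = y^3 - p y^2 - 4 r y + (4 p r - q^2):
  h(y) = y^3 - (-12) y^2 - 4*(-2) y + (4*(-12)*(-2) - (-1)^2)
       = y^3 + (12) y^2 + (8) y + (95).
Simplifying: h(y) = y^3 + 12*y^2 + 8*y + 95.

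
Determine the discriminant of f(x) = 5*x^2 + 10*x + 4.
Δ = 20

For a quadratic a x^2 + b x + c the discriminant is Δ = b^2 - 4ac = (10)^2 - 4*(5)*(4) = 100 - (80) = 20.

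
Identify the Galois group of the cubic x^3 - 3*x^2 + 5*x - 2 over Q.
Gal(K/Q) = S_3 (symmetric group of order 6)

Compute the discriminant of x^3 + (-3)*x^2 + (5)*x + (-2): Δ = -59. Since Δ is not a rational square, the Galois group is not contained in A_3; it must be the full S_3 (irreducibility of the cubic rules out anything smaller).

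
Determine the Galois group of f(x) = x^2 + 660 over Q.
Gal(K/Q) = Z/2Z (cyclic of order 2)

x^2 + 660 is irreducible over Q since -660 is not a rational square. The splitting field Q(sqrt(-660)) has degree 2 over Q, and its unique nontrivial automorphism is sqrt(-660) ↦ -sqrt(-660). Hence Gal(Q(sqrt(-660))/Q) = Z/2Z.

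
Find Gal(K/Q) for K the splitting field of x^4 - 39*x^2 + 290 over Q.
Gal(K/Q) = V_4 (Klein four-group, Z/2Z × Z/2Z)

f factors as (x^2 - 29)(x^2 - 10), so the splitting field is K = Q(sqrt(29), sqrt(10)). The elements 29, 10, 290 are all non-squares in Q, so sqrt(29) and sqrt(10) generate independent quadratic extensions. Thus [K:Q] = 4 and Gal(K/Q) is generated by the two order-2 automorphisms sqrt(29) ↦ -sqrt(29) and sqrt(10) ↦ -sqrt(10), giving V_4.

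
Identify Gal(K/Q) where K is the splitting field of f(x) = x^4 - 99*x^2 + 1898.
Gal(K/Q) = V_4 (Klein four-group, Z/2Z × Z/2Z)

f factors as (x^2 - 73)(x^2 - 26), so the splitting field is K = Q(sqrt(73), sqrt(26)). The elements 73, 26, 1898 are all non-squares in Q, so sqrt(73) and sqrt(26) generate independent quadratic extensions. Thus [K:Q] = 4 and Gal(K/Q) is generated by the two order-2 automorphisms sqrt(73) ↦ -sqrt(73) and sqrt(26) ↦ -sqrt(26), giving V_4.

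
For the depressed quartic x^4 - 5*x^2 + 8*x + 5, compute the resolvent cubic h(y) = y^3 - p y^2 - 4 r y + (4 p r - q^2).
h(y) = y^3 + 5*y^2 - 20*y - 164

Identify coefficients: p = -5, q = 8, r = 5.
Plug into h(y) = y^3 - p y^2 - 4 r y + (4 p r - q^2):
  h(y) = y^3 - (-5) y^2 - 4*(5) y + (4*(-5)*(5) - (8)^2)
       = y^3 + (5) y^2 + (-20) y + (-164).
Simplifying: h(y) = y^3 + 5*y^2 - 20*y - 164.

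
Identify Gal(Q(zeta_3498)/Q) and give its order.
|Gal(Q(zeta_3498)/Q)| = phi(3498) = 1040; group ≅ (Z/3498Z)^* ≅ Z/2Z × Z/10Z × Z/52Z

The n-th cyclotomic polynomial Φ_3498(x) is the minimal polynomial of zeta_3498 over Q and has degree phi(3498) = 1040. So Q(zeta_3498) is a degree-1040 Galois extension with Galois group (Z/3498Z)^*. By CRT, (Z/3498Z)^* ≅ (Z/2Z)^* × (Z/3Z)^* × (Z/11Z)^* × (Z/53Z)^*. Each prime-power unit group is (Z/2Z)^* ≅ trivial group (order 1); (Z/3Z)^* ≅ Z/2Z; (Z/11Z)^* ≅ Z/10Z; (Z/53Z)^* ≅ Z/52Z. Hence Gal(Q(zeta_3498)/Q) ≅ Z/2Z × Z/10Z × Z/52Z.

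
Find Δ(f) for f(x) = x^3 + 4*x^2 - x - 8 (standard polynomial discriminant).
Δ = 916

For x^3 + a x^2 + b x + c the discriminant is Δ = 18 a b c - 4 a^3 c + a^2 b^2 - 4 b^3 - 27 c^2.
Plug a = 4, b = -1, c = -8:
  18*(4)*(-1)*(-8) - 4*(4)^3*(-8) + (4)^2*(-1)^2 - 4*(-1)^3 - 27*(-8)^2
  = 576 + (2048) + 16 + (4) + (-1728)
  = 916.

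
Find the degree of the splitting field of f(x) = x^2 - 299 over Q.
[K:Q] = 2

The polynomial x^2 - 299 is irreducible over Q since 299 is not a perfect square. Its splitting field is Q(sqrt(299)), which has degree 2 over Q.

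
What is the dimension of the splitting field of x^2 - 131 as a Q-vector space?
[K:Q] = 2

The polynomial x^2 - 131 is irreducible over Q since 131 is not a perfect square. Its splitting field is Q(sqrt(131)), which has degree 2 over Q.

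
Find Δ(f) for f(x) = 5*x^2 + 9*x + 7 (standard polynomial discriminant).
Δ = -59

For a quadratic a x^2 + b x + c the discriminant is Δ = b^2 - 4ac = (9)^2 - 4*(5)*(7) = 81 - (140) = -59.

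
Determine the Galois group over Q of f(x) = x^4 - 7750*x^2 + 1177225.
Gal(K/Q) = Z/2Z (cyclic of order 2)

f factors as (x^2 - 7595)(x^2 - 155), so the splitting field is K = Q(sqrt(7595), sqrt(155)). The squarefree part of 7595 is 155 and the squarefree part of 155 is also 155, so sqrt(7595) and sqrt(155) are both rational multiples of sqrt(155). Hence Q(sqrt(7595)) = Q(sqrt(155)) = Q(sqrt(155)), and the splitting field collapses to a single degree-2 extension with Galois group Z/2Z.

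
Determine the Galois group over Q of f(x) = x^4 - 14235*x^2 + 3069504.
Gal(K/Q) = Z/2Z (cyclic of order 2)

f factors as (x^2 - 14016)(x^2 - 219), so the splitting field is K = Q(sqrt(14016), sqrt(219)). The squarefree part of 14016 is 219 and the squarefree part of 219 is also 219, so sqrt(14016) and sqrt(219) are both rational multiples of sqrt(219). Hence Q(sqrt(14016)) = Q(sqrt(219)) = Q(sqrt(219)), and the splitting field collapses to a single degree-2 extension with Galois group Z/2Z.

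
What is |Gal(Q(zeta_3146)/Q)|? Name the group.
|Gal(Q(zeta_3146)/Q)| = phi(3146) = 1320; group ≅ (Z/3146Z)^* ≅ Z/12Z × Z/110Z

The n-th cyclotomic polynomial Φ_3146(x) is the minimal polynomial of zeta_3146 over Q and has degree phi(3146) = 1320. So Q(zeta_3146) is a degree-1320 Galois extension with Galois group (Z/3146Z)^*. By CRT, (Z/3146Z)^* ≅ (Z/2Z)^* × (Z/121Z)^* × (Z/13Z)^*. Each prime-power unit group is (Z/2Z)^* ≅ trivial group (order 1); (Z/121Z)^* ≅ Z/110Z; (Z/13Z)^* ≅ Z/12Z. Hence Gal(Q(zeta_3146)/Q) ≅ Z/12Z × Z/110Z.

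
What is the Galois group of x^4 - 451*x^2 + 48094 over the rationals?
Gal(K/Q) = V_4 (Klein four-group, Z/2Z × Z/2Z)

f factors as (x^2 - 173)(x^2 - 278), so the splitting field is K = Q(sqrt(173), sqrt(278)). The elements 173, 278, 48094 are all non-squares in Q, so sqrt(173) and sqrt(278) generate independent quadratic extensions. Thus [K:Q] = 4 and Gal(K/Q) is generated by the two order-2 automorphisms sqrt(173) ↦ -sqrt(173) and sqrt(278) ↦ -sqrt(278), giving V_4.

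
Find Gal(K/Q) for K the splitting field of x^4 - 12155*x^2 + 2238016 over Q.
Gal(K/Q) = Z/2Z (cyclic of order 2)

f factors as (x^2 - 11968)(x^2 - 187), so the splitting field is K = Q(sqrt(11968), sqrt(187)). The squarefree part of 11968 is 187 and the squarefree part of 187 is also 187, so sqrt(11968) and sqrt(187) are both rational multiples of sqrt(187). Hence Q(sqrt(11968)) = Q(sqrt(187)) = Q(sqrt(187)), and the splitting field collapses to a single degree-2 extension with Galois group Z/2Z.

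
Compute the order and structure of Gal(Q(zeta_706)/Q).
|Gal(Q(zeta_706)/Q)| = phi(706) = 352; group ≅ (Z/706Z)^* ≅ Z/352Z

The n-th cyclotomic polynomial Φ_706(x) is the minimal polynomial of zeta_706 over Q and has degree phi(706) = 352. So Q(zeta_706) is a degree-352 Galois extension with Galois group (Z/706Z)^*. By CRT, (Z/706Z)^* ≅ (Z/2Z)^* × (Z/353Z)^*. Each prime-power unit group is (Z/2Z)^* ≅ trivial group (order 1); (Z/353Z)^* ≅ Z/352Z. Hence Gal(Q(zeta_706)/Q) ≅ Z/352Z.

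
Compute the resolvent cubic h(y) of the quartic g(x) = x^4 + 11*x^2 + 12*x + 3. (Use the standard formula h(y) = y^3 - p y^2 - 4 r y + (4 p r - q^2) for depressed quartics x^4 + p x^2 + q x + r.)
h(y) = y^3 - 11*y^2 - 12*y - 12

Identify coefficients: p = 11, q = 12, r = 3.
Plug into h(y) = y^3 - p y^2 - 4 r y + (4 p r - q^2):
  h(y) = y^3 - (11) y^2 - 4*(3) y + (4*(11)*(3) - (12)^2)
       = y^3 + (-11) y^2 + (-12) y + (-12).
Simplifying: h(y) = y^3 - 11*y^2 - 12*y - 12.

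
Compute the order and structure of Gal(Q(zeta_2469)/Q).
|Gal(Q(zeta_2469)/Q)| = phi(2469) = 1644; group ≅ (Z/2469Z)^* ≅ Z/2Z × Z/822Z

The n-th cyclotomic polynomial Φ_2469(x) is the minimal polynomial of zeta_2469 over Q and has degree phi(2469) = 1644. So Q(zeta_2469) is a degree-1644 Galois extension with Galois group (Z/2469Z)^*. By CRT, (Z/2469Z)^* ≅ (Z/3Z)^* × (Z/823Z)^*. Each prime-power unit group is (Z/3Z)^* ≅ Z/2Z; (Z/823Z)^* ≅ Z/822Z. Hence Gal(Q(zeta_2469)/Q) ≅ Z/2Z × Z/822Z.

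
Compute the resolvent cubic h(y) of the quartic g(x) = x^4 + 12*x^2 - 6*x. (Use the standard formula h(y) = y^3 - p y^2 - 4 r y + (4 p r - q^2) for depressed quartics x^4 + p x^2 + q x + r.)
h(y) = y^3 - 12*y^2 - 36

Identify coefficients: p = 12, q = -6, r = 0.
Plug into h(y) = y^3 - p y^2 - 4 r y + (4 p r - q^2):
  h(y) = y^3 - (12) y^2 - 4*(0) y + (4*(12)*(0) - (-6)^2)
       = y^3 + (-12) y^2 + (0) y + (-36).
Simplifying: h(y) = y^3 - 12*y^2 - 36.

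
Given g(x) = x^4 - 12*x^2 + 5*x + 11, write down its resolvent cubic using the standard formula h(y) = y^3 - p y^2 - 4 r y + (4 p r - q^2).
h(y) = y^3 + 12*y^2 - 44*y - 553

Identify coefficients: p = -12, q = 5, r = 11.
Plug into h(y) = y^3 - p y^2 - 4 r y + (4 p r - q^2):
  h(y) = y^3 - (-12) y^2 - 4*(11) y + (4*(-12)*(11) - (5)^2)
       = y^3 + (12) y^2 + (-44) y + (-553).
Simplifying: h(y) = y^3 + 12*y^2 - 44*y - 553.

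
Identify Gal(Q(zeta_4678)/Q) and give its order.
|Gal(Q(zeta_4678)/Q)| = phi(4678) = 2338; group ≅ (Z/4678Z)^* ≅ Z/2338Z

The n-th cyclotomic polynomial Φ_4678(x) is the minimal polynomial of zeta_4678 over Q and has degree phi(4678) = 2338. So Q(zeta_4678) is a degree-2338 Galois extension with Galois group (Z/4678Z)^*. By CRT, (Z/4678Z)^* ≅ (Z/2Z)^* × (Z/2339Z)^*. Each prime-power unit group is (Z/2Z)^* ≅ trivial group (order 1); (Z/2339Z)^* ≅ Z/2338Z. Hence Gal(Q(zeta_4678)/Q) ≅ Z/2338Z.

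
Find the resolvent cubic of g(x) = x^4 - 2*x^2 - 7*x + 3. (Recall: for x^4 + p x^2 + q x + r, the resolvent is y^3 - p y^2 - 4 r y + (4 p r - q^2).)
h(y) = y^3 + 2*y^2 - 12*y - 73

Identify coefficients: p = -2, q = -7, r = 3.
Plug into h(y) = y^3 - p y^2 - 4 r y + (4 p r - q^2):
  h(y) = y^3 - (-2) y^2 - 4*(3) y + (4*(-2)*(3) - (-7)^2)
       = y^3 + (2) y^2 + (-12) y + (-73).
Simplifying: h(y) = y^3 + 2*y^2 - 12*y - 73.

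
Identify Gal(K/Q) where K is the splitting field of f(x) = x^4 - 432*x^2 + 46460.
Gal(K/Q) = V_4 (Klein four-group, Z/2Z × Z/2Z)

f factors as (x^2 - 230)(x^2 - 202), so the splitting field is K = Q(sqrt(230), sqrt(202)). The elements 230, 202, 46460 are all non-squares in Q, so sqrt(230) and sqrt(202) generate independent quadratic extensions. Thus [K:Q] = 4 and Gal(K/Q) is generated by the two order-2 automorphisms sqrt(230) ↦ -sqrt(230) and sqrt(202) ↦ -sqrt(202), giving V_4.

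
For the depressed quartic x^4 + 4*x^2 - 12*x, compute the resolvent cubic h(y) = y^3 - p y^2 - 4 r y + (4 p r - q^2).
h(y) = y^3 - 4*y^2 - 144

Identify coefficients: p = 4, q = -12, r = 0.
Plug into h(y) = y^3 - p y^2 - 4 r y + (4 p r - q^2):
  h(y) = y^3 - (4) y^2 - 4*(0) y + (4*(4)*(0) - (-12)^2)
       = y^3 + (-4) y^2 + (0) y + (-144).
Simplifying: h(y) = y^3 - 4*y^2 - 144.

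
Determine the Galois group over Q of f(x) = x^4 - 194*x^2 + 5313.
Gal(K/Q) = V_4 (Klein four-group, Z/2Z × Z/2Z)

f factors as (x^2 - 161)(x^2 - 33), so the splitting field is K = Q(sqrt(161), sqrt(33)). The elements 161, 33, 5313 are all non-squares in Q, so sqrt(161) and sqrt(33) generate independent quadratic extensions. Thus [K:Q] = 4 and Gal(K/Q) is generated by the two order-2 automorphisms sqrt(161) ↦ -sqrt(161) and sqrt(33) ↦ -sqrt(33), giving V_4.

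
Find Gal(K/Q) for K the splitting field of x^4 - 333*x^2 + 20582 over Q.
Gal(K/Q) = V_4 (Klein four-group, Z/2Z × Z/2Z)

f factors as (x^2 - 82)(x^2 - 251), so the splitting field is K = Q(sqrt(82), sqrt(251)). The elements 82, 251, 20582 are all non-squares in Q, so sqrt(82) and sqrt(251) generate independent quadratic extensions. Thus [K:Q] = 4 and Gal(K/Q) is generated by the two order-2 automorphisms sqrt(82) ↦ -sqrt(82) and sqrt(251) ↦ -sqrt(251), giving V_4.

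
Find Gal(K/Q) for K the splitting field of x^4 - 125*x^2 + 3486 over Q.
Gal(K/Q) = V_4 (Klein four-group, Z/2Z × Z/2Z)

f factors as (x^2 - 83)(x^2 - 42), so the splitting field is K = Q(sqrt(83), sqrt(42)). The elements 83, 42, 3486 are all non-squares in Q, so sqrt(83) and sqrt(42) generate independent quadratic extensions. Thus [K:Q] = 4 and Gal(K/Q) is generated by the two order-2 automorphisms sqrt(83) ↦ -sqrt(83) and sqrt(42) ↦ -sqrt(42), giving V_4.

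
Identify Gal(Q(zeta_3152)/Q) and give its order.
|Gal(Q(zeta_3152)/Q)| = phi(3152) = 1568; group ≅ (Z/3152Z)^* ≅ Z/2Z × Z/4Z × Z/196Z

The n-th cyclotomic polynomial Φ_3152(x) is the minimal polynomial of zeta_3152 over Q and has degree phi(3152) = 1568. So Q(zeta_3152) is a degree-1568 Galois extension with Galois group (Z/3152Z)^*. By CRT, (Z/3152Z)^* ≅ (Z/16Z)^* × (Z/197Z)^*. Each prime-power unit group is (Z/16Z)^* ≅ Z/2Z × Z/4Z; (Z/197Z)^* ≅ Z/196Z. Hence Gal(Q(zeta_3152)/Q) ≅ Z/2Z × Z/4Z × Z/196Z.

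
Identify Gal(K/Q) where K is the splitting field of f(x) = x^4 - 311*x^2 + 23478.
Gal(K/Q) = V_4 (Klein four-group, Z/2Z × Z/2Z)

f factors as (x^2 - 182)(x^2 - 129), so the splitting field is K = Q(sqrt(182), sqrt(129)). The elements 182, 129, 23478 are all non-squares in Q, so sqrt(182) and sqrt(129) generate independent quadratic extensions. Thus [K:Q] = 4 and Gal(K/Q) is generated by the two order-2 automorphisms sqrt(182) ↦ -sqrt(182) and sqrt(129) ↦ -sqrt(129), giving V_4.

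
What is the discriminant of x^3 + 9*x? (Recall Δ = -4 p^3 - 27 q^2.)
Δ = -2916

For a depressed cubic x^3 + p x + q the discriminant is Δ = -4 p^3 - 27 q^2 = -4*(9)^3 - 27*(0)^2 = -2916 - 0 = -2916.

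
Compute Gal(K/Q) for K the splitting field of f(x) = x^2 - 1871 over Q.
Gal(K/Q) = Z/2Z (cyclic of order 2)

x^2 - 1871 is irreducible over Q since 1871 is not a rational square. The splitting field Q(sqrt(1871)) has degree 2 over Q, and its unique nontrivial automorphism is sqrt(1871) ↦ -sqrt(1871). Hence Gal(Q(sqrt(1871))/Q) = Z/2Z.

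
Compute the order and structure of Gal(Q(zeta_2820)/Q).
|Gal(Q(zeta_2820)/Q)| = phi(2820) = 736; group ≅ (Z/2820Z)^* ≅ Z/2Z × Z/2Z × Z/4Z × Z/46Z

The n-th cyclotomic polynomial Φ_2820(x) is the minimal polynomial of zeta_2820 over Q and has degree phi(2820) = 736. So Q(zeta_2820) is a degree-736 Galois extension with Galois group (Z/2820Z)^*. By CRT, (Z/2820Z)^* ≅ (Z/4Z)^* × (Z/3Z)^* × (Z/5Z)^* × (Z/47Z)^*. Each prime-power unit group is (Z/4Z)^* ≅ Z/2Z; (Z/3Z)^* ≅ Z/2Z; (Z/5Z)^* ≅ Z/4Z; (Z/47Z)^* ≅ Z/46Z. Hence Gal(Q(zeta_2820)/Q) ≅ Z/2Z × Z/2Z × Z/4Z × Z/46Z.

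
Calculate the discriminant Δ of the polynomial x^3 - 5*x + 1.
Δ = 473

For a depressed cubic x^3 + p x + q the discriminant is Δ = -4 p^3 - 27 q^2 = -4*(-5)^3 - 27*(1)^2 = 500 - 27 = 473.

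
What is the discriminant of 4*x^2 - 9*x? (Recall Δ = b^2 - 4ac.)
Δ = 81

For a quadratic a x^2 + b x + c the discriminant is Δ = b^2 - 4ac = (-9)^2 - 4*(4)*(0) = 81 - (0) = 81.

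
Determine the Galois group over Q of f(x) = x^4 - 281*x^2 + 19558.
Gal(K/Q) = V_4 (Klein four-group, Z/2Z × Z/2Z)

f factors as (x^2 - 154)(x^2 - 127), so the splitting field is K = Q(sqrt(154), sqrt(127)). The elements 154, 127, 19558 are all non-squares in Q, so sqrt(154) and sqrt(127) generate independent quadratic extensions. Thus [K:Q] = 4 and Gal(K/Q) is generated by the two order-2 automorphisms sqrt(154) ↦ -sqrt(154) and sqrt(127) ↦ -sqrt(127), giving V_4.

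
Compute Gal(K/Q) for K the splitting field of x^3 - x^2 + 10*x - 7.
Gal(K/Q) = S_3 (symmetric group of order 6)

Compute the discriminant of x^3 + (-1)*x^2 + (10)*x + (-7): Δ = -3991. Since Δ is not a rational square, the Galois group is not contained in A_3; it must be the full S_3 (irreducibility of the cubic rules out anything smaller).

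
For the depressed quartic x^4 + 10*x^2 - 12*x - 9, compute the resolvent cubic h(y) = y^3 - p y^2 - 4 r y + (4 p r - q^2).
h(y) = y^3 - 10*y^2 + 36*y - 504

Identify coefficients: p = 10, q = -12, r = -9.
Plug into h(y) = y^3 - p y^2 - 4 r y + (4 p r - q^2):
  h(y) = y^3 - (10) y^2 - 4*(-9) y + (4*(10)*(-9) - (-12)^2)
       = y^3 + (-10) y^2 + (36) y + (-504).
Simplifying: h(y) = y^3 - 10*y^2 + 36*y - 504.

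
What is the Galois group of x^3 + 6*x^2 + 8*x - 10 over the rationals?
Gal(K/Q) = S_3 (symmetric group of order 6)

Compute the discriminant of x^3 + (6)*x^2 + (8)*x + (-10): Δ = -2444. Since Δ is not a rational square, the Galois group is not contained in A_3; it must be the full S_3 (irreducibility of the cubic rules out anything smaller).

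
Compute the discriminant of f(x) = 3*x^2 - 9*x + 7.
Δ = -3

For a quadratic a x^2 + b x + c the discriminant is Δ = b^2 - 4ac = (-9)^2 - 4*(3)*(7) = 81 - (84) = -3.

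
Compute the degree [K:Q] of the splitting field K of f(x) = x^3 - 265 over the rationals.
[K:Q] = 6

x^3 - 265 has one real root r = 265^(1/3) and two complex roots r*zeta_3, r*zeta_3^2 where zeta_3 = e^(2*pi*i/3). The splitting field is Q(r, zeta_3). [Q(r):Q] = 3 and [Q(zeta_3):Q] = 2 with gcd = 1, so [Q(r, zeta_3):Q] = 3 * 2 = 6.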